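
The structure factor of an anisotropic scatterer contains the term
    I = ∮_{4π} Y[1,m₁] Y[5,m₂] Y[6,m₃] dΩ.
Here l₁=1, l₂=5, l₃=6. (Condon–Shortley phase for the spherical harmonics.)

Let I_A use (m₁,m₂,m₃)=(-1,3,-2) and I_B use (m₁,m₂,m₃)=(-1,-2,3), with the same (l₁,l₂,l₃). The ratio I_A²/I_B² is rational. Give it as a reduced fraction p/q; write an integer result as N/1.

l's match ⇒ only the (l;m) 3-j factors differ between A and B.
A: triangle coeff Δ(1,5,6) = 1/858; Σ_t [0,0]: t=0:+1/161280 = 1/161280; (3j)²=1/143 [(1 5 6; -1 3 -2)], sign=+1
B: triangle coeff Δ(1,5,6) = 1/858; Σ_t [0,0]: t=0:+1/60480 = 1/60480; (3j)²=6/143 [(1 5 6; -1 -2 3)], sign=-1
I_A²/I_B² = (1/143)/(6/143) = 1/6

1/6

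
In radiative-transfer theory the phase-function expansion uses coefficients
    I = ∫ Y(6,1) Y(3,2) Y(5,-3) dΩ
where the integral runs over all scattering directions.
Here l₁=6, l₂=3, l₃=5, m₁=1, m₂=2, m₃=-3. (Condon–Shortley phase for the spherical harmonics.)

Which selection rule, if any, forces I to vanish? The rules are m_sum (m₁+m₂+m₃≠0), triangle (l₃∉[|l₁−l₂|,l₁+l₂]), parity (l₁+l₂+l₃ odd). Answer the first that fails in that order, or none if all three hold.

azimuthal sum: 1 + 2 − 3 = 0  ✓
3 ≤ 5 ≤ 9 (triangle on l)  ✓
L = 6 + 3 + 5 = 14 (even)  ✓

none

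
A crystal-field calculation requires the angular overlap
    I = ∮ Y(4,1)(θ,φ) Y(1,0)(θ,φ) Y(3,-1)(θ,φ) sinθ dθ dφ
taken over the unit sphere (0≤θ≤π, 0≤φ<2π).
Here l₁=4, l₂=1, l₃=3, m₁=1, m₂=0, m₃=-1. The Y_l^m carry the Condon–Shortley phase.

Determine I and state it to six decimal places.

-0.238414

Rules hold: Σm=0, L=8 even, 3≤3≤5.
N = 9·3·7 = 189
Δ = 2!·6!·0!/9! = 1/252
Racah Σ t=1..1: t=1:−1/36 = -1/36
⇒ 3j(4 1 3; 0 0 0)² = 4/63, sgn +1
Racah Σ t=1..1: t=1:−1/48 = -1/48
⇒ 3j(4 1 3; 1 0 -1)² = 5/84, sgn -1
4πI² = N·(3j₀)²·(3jₘ)² = 5/7
I = -1·√(0.714286/4π) = -0.23841361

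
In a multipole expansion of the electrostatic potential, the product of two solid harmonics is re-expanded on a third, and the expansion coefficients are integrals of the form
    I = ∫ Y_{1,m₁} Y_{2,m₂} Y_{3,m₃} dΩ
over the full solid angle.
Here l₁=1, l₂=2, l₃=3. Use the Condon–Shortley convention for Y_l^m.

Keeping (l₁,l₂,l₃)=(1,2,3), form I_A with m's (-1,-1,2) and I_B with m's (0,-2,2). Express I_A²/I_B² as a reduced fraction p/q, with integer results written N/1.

2/1

Shared (l₁,l₂,l₃)=(1,2,3): N and (l;000)² cancel in I_A²/I_B².
A: Δ = 0!·2!·4!/7! = 1/105; Racah Σ t=0..0: t=0:+1/12 = 1/12; ⇒ 3j(1 2 3; -1 -1 2)² = 2/21, sgn -1
B: Δ = 0!·2!·4!/7! = 1/105; Racah Σ t=0..0: t=0:+1/24 = 1/24; ⇒ 3j(1 2 3; 0 -2 2)² = 1/21, sgn -1
I_A²/I_B² = (2/21)/(1/21) = 2/1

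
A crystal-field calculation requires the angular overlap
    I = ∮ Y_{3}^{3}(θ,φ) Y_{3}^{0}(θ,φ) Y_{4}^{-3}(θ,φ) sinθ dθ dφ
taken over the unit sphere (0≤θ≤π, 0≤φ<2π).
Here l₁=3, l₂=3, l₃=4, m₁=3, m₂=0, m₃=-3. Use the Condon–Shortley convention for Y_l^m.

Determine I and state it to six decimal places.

0.203551

Checks pass: Σm=0; 10 even; l₃=4∈[0,6].
(2·3+1)(2·3+1)(2·4+1) = 441
Δ: 2! 4! 4! / 11! → 1/34650
sum: t=0:+1/72 t=1:−1/16 t=2:+1/72 = -5/144
3j²(3 3 4; 0 0 0) = Δ·Π!·Σ² = 2/77  (sign -1)
sum: t=0:+1/288 = 1/288
3j²(3 3 4; 3 0 -3) = Δ·Π!·Σ² = 1/22  (sign -1)
combine: 4πI² = 441·2/77·1/22 = 63/121
take √, sign +1: I = 0.20355073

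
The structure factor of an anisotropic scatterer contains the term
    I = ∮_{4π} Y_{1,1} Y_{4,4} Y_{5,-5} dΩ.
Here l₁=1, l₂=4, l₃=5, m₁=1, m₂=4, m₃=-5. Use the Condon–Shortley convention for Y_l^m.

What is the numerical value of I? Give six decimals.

-0.329416

Checks pass: Σm=0; 10 even; l₃=5∈[3,5].
(2·1+1)(2·4+1)(2·5+1) = 297
Δ: 0! 2! 8! / 11! → 1/495
sum: t=0:+1/576 = 1/576
3j²(1 4 5; 0 0 0) = Δ·Π!·Σ² = 5/99  (sign -1)
sum: t=0:+1/80640 = 1/80640
3j²(1 4 5; 1 4 -5) = Δ·Π!·Σ² = 1/11  (sign +1)
combine: 4πI² = 297·5/99·1/11 = 15/11
take √, sign -1: I = -0.32941575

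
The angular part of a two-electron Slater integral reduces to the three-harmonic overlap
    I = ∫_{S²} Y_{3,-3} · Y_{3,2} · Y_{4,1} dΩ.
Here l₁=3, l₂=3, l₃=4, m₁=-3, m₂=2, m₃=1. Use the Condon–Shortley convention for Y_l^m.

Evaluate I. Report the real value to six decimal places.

0.140463

Checks pass: Σm=0; 10 even; l₃=4∈[0,6].
(2·3+1)(2·3+1)(2·4+1) = 441
Δ: 2! 4! 4! / 11! → 1/34650
sum: t=0:+1/72 t=1:−1/16 t=2:+1/72 = -5/144
3j²(3 3 4; 0 0 0) = Δ·Π!·Σ² = 2/77  (sign -1)
sum: t=2:+1/288 = 1/288
3j²(3 3 4; -3 2 1) = Δ·Π!·Σ² = 5/231  (sign -1)
combine: 4πI² = 441·2/77·5/231 = 30/121
take √, sign +1: I = 0.14046335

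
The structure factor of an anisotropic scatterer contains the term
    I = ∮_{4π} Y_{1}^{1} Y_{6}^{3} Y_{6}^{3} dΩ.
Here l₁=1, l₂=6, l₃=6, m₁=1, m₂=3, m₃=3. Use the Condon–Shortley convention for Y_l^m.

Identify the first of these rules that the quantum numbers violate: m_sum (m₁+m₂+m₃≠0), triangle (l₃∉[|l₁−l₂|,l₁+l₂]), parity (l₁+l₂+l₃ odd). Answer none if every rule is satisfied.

m_sum

Σmᵢ = 7  ✗
l₃∈[|l₁−l₂|,l₁+l₂]=[5,7], have l₃=6
Σlᵢ = 13 ⇒ odd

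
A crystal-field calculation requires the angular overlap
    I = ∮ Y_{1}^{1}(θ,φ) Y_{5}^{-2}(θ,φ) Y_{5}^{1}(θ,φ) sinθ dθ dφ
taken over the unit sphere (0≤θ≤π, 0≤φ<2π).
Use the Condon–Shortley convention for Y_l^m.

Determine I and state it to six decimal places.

0.000000

L=11 odd ⇒ parity kills the (l;000) factor ⇒ I = 0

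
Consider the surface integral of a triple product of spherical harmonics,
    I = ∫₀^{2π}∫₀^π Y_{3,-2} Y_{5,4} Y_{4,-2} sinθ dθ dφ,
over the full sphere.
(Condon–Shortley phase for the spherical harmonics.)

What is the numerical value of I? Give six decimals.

Checks pass: Σm=0; 12 even; l₃=4∈[2,8].
(2·3+1)(2·5+1)(2·4+1) = 693
Δ: 4! 2! 6! / 13! → 1/180180
sum: t=1:−1/576 t=2:+1/144 t=3:−1/576 = 1/288
3j²(3 5 4; 0 0 0) = Δ·Π!·Σ² = 20/1001  (sign +1)
sum: t=3:−1/8640 t=4:+1/2880 = 1/4320
3j²(3 5 4; -2 4 -2) = Δ·Π!·Σ² = 8/429  (sign +1)
combine: 4πI² = 693·20/1001·8/429 = 480/1859
take √, sign +1: I = 0.14334284

0.143343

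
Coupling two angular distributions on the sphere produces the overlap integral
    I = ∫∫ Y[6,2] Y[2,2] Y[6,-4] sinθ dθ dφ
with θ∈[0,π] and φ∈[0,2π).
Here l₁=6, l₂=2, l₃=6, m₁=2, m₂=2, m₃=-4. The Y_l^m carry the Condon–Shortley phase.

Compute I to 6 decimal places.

-0.153870

Checks pass: Σm=0; 14 even; l₃=6∈[4,8].
(2·6+1)(2·2+1)(2·6+1) = 845
Δ: 2! 10! 2! / 15! → 1/90090
sum: t=0:+1/69120 t=1:−1/14400 t=2:+1/69120 = -7/172800
3j²(6 2 6; 0 0 0) = Δ·Π!·Σ² = 14/715  (sign -1)
sum: t=2:+1/322560 = 1/322560
3j²(6 2 6; 2 2 -4) = Δ·Π!·Σ² = 18/1001  (sign +1)
combine: 4πI² = 845·14/715·18/1001 = 36/121
take √, sign -1: I = -0.15386989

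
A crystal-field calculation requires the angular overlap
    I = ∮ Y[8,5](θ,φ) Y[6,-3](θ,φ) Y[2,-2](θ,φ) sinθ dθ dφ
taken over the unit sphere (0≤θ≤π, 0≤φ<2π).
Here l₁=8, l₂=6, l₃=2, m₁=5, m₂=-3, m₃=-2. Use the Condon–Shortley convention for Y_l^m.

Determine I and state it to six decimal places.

Checks pass: Σm=0; 16 even; l₃=2∈[2,14].
(2·8+1)(2·6+1)(2·2+1) = 1105
Δ: 12! 4! 0! / 17! → 1/30940
sum: t=6:+1/2073600 = 1/2073600
3j²(8 6 2; 0 0 0) = Δ·Π!·Σ² = 28/1105  (sign +1)
sum: t=3:−1/52254720 = -1/52254720
3j²(8 6 2; 5 -3 -2) = Δ·Π!·Σ² = 11/476  (sign -1)
combine: 4πI² = 1105·28/1105·11/476 = 11/17
take √, sign -1: I = -0.22691696

-0.226917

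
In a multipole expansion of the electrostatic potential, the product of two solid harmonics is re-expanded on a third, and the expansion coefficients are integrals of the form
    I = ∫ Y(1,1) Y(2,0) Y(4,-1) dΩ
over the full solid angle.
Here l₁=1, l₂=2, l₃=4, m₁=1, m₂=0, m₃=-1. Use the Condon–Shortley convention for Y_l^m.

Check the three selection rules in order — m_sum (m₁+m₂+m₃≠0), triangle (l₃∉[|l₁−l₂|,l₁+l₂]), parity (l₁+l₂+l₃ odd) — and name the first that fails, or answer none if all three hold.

triangle

azimuthal sum: 1 + 0 − 1 = 0  ✓
1 ≤ 4 ≤ 3 (triangle on l)  ✗
L = 1 + 2 + 4 = 7 (odd)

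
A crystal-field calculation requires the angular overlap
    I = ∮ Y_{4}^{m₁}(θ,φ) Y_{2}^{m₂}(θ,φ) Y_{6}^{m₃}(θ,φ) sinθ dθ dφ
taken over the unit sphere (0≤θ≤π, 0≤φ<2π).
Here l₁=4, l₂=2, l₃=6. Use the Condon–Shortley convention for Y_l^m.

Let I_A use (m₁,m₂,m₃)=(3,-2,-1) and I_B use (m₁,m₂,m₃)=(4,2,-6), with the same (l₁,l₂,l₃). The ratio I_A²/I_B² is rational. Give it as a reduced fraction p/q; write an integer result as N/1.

l's match ⇒ only the (l;m) 3-j factors differ between A and B.
A: triangle coeff Δ(4,2,6) = 1/6435; Σ_t [0,0]: t=0:+1/120960 = 1/120960; (3j)²=1/1287 [(4 2 6; 3 -2 -1)], sign=-1
B: triangle coeff Δ(4,2,6) = 1/6435; Σ_t [0,0]: t=0:+1/967680 = 1/967680; (3j)²=1/13 [(4 2 6; 4 2 -6)], sign=+1
I_A²/I_B² = (1/1287)/(1/13) = 1/99

1/99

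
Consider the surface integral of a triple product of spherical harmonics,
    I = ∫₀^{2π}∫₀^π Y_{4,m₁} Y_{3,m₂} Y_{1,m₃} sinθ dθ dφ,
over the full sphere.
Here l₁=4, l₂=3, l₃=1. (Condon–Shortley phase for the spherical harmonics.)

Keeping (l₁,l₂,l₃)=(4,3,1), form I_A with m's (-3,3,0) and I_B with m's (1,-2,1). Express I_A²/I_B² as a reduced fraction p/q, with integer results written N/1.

7/3

Same 4,3,1: normalisation and zero-m 3j drop out of the ratio.
A: Δ: 6! 2! 0! / 9! → 1/252; sum: t=6:+1/720 = 1/720; 3j²(4 3 1; -3 3 0) = Δ·Π!·Σ² = 1/36  (sign -1)
B: Δ: 6! 2! 0! / 9! → 1/252; sum: t=1:−1/240 = -1/240; 3j²(4 3 1; 1 -2 1) = Δ·Π!·Σ² = 1/84  (sign -1)
I_A²/I_B² = (1/36)/(1/84) = 7/3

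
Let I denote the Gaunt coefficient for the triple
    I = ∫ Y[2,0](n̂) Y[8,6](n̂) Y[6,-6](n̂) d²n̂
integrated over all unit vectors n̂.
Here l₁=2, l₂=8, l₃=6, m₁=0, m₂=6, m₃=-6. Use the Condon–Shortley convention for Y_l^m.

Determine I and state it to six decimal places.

Checks pass: Σm=0; 16 even; l₃=6∈[6,10].
(2·2+1)(2·8+1)(2·6+1) = 1105
Δ: 4! 0! 12! / 17! → 1/30940
sum: t=2:+1/2073600 = 1/2073600
3j²(2 8 6; 0 0 0) = Δ·Π!·Σ² = 28/1105  (sign +1)
sum: t=2:+1/1916006400 = 1/1916006400
3j²(2 8 6; 0 6 -6) = Δ·Π!·Σ² = 1/340  (sign +1)
combine: 4πI² = 1105·28/1105·1/340 = 7/85
take √, sign +1: I = 0.08095331

0.080953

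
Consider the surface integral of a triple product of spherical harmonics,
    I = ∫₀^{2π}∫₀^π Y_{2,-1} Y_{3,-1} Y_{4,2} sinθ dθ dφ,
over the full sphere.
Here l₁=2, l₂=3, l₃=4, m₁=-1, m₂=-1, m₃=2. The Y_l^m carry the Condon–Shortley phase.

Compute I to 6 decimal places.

Σlᵢ=9 odd — θ-integrand is odd under cosθ→−cosθ; I=0

0.000000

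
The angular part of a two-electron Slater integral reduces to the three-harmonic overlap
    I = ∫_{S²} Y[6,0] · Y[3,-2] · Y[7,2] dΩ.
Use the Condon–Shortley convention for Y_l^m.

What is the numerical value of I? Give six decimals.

Rules hold: Σm=0, L=16 even, 3≤7≤9.
N = 13·7·15 = 1365
Δ = 2!·10!·4!/17! = 1/2042040
Racah Σ t=0..2: t=0:+1/207360 t=1:−1/57600 t=2:+1/207360 = -1/129600
⇒ 3j(6 3 7; 0 0 0)² = 168/12155, sgn +1
Racah Σ t=0..1: t=0:+1/207360 t=1:−1/345600 = 1/518400
⇒ 3j(6 3 7; 0 -2 2)² = 12/2431, sgn -1
4πI² = N·(3j₀)²·(3jₘ)² = 42336/454597
I = -1·√(0.0931286/4π) = -0.08608683

-0.086087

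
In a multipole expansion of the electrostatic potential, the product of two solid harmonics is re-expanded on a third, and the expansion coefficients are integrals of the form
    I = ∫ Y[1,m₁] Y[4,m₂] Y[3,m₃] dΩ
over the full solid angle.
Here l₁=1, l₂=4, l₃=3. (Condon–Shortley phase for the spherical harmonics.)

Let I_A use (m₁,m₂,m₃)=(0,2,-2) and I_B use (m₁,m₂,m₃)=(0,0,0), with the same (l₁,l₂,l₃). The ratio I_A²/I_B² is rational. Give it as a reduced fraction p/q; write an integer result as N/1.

3/4

Shared (l₁,l₂,l₃)=(1,4,3): N and (l;000)² cancel in I_A²/I_B².
A: Δ = 2!·0!·6!/9! = 1/252; Racah Σ t=1..1: t=1:−1/120 = -1/120; ⇒ 3j(1 4 3; 0 2 -2)² = 1/21, sgn +1
B: Δ = 2!·0!·6!/9! = 1/252; Racah Σ t=1..1: t=1:−1/36 = -1/36; ⇒ 3j(1 4 3; 0 0 0)² = 4/63, sgn +1
I_A²/I_B² = (1/21)/(4/63) = 3/4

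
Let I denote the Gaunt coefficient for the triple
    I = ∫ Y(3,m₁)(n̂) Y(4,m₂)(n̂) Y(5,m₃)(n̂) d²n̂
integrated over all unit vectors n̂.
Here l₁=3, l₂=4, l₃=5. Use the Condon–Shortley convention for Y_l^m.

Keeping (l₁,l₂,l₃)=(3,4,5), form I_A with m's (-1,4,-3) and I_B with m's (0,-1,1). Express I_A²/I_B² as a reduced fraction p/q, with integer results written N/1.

Same 3,4,5: normalisation and zero-m 3j drop out of the ratio.
A: Δ: 2! 4! 6! / 13! → 1/180180; sum: t=2:+1/5760 = 1/5760; 3j²(3 4 5; -1 4 -3) = Δ·Π!·Σ² = 56/2145  (sign +1)
B: Δ: 2! 4! 6! / 13! → 1/180180; sum: t=0:+1/432 t=1:−1/192 t=2:+1/1440 = -19/8640; 3j²(3 4 5; 0 -1 1) = Δ·Π!·Σ² = 361/30030  (sign -1)
I_A²/I_B² = (56/2145)/(361/30030) = 784/361

784/361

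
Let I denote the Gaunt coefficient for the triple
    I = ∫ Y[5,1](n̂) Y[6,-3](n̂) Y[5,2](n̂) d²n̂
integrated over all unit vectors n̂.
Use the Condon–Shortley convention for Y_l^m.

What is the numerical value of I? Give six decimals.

Rules hold: Σm=0, L=16 even, 1≤5≤11.
N = 11·13·11 = 1573
Δ = 6!·4!·6!/17! = 1/28588560
Racah Σ t=1..5: t=1:−1/345600 t=2:+1/13824 t=3:−1/5184 t=4:+1/13824 t=5:−1/345600 = -7/129600
⇒ 3j(5 6 5; 0 0 0)² = 80/7293, sgn +1
Racah Σ t=0..3: t=0:+1/622080 t=1:−1/34560 t=2:+1/23040 t=3:−1/155520 = 1/103680
⇒ 3j(5 6 5; 1 -3 2)² = 9/2431, sgn -1
4πI² = N·(3j₀)²·(3jₘ)² = 240/3757
I = -1·√(0.0638808/4π) = -0.07129845

-0.071298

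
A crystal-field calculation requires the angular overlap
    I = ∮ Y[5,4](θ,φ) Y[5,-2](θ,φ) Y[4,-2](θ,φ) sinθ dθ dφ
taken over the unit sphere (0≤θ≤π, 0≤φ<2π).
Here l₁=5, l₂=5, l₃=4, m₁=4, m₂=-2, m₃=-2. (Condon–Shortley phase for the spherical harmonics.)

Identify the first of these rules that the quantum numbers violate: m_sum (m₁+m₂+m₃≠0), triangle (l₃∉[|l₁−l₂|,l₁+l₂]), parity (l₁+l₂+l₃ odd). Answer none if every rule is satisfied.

none

m₁+m₂+m₃ = 4 − 2 − 2 = 0  ✓
triangle: |5−5|=0 ≤ l₃=4 ≤ 5+5=10  ✓
parity: l₁+l₂+l₃ = 14 is even  ✓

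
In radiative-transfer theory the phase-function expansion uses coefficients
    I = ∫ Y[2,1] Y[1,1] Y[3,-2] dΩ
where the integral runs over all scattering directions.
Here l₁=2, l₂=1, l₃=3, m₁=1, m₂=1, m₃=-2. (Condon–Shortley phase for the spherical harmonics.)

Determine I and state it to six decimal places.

Checks pass: Σm=0; 6 even; l₃=3∈[1,3].
(2·2+1)(2·1+1)(2·3+1) = 105
Δ: 0! 4! 2! / 7! → 1/105
sum: t=0:+1/4 = 1/4
3j²(2 1 3; 0 0 0) = Δ·Π!·Σ² = 3/35  (sign -1)
sum: t=0:+1/12 = 1/12
3j²(2 1 3; 1 1 -2) = Δ·Π!·Σ² = 2/21  (sign -1)
combine: 4πI² = 105·3/35·2/21 = 6/7
take √, sign +1: I = 0.26116903

0.261169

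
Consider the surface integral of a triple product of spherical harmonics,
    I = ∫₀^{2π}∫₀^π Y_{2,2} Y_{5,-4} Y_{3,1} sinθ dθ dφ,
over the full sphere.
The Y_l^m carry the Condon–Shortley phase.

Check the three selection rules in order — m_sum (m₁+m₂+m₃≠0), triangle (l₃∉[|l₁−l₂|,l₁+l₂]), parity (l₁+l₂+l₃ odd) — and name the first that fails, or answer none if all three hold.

azimuthal sum: 2 − 4 + 1 = -1  ✗
3 ≤ 3 ≤ 7 (triangle on l)
L = 2 + 5 + 3 = 10 (even)

m_sum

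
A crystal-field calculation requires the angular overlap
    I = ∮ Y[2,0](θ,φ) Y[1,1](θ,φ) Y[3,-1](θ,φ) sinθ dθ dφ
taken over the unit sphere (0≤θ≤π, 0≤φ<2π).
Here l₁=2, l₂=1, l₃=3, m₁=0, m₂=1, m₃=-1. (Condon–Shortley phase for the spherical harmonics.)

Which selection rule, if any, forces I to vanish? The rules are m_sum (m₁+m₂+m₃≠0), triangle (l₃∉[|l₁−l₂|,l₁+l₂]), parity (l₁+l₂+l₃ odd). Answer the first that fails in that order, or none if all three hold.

azimuthal sum: 0 + 1 − 1 = 0  ✓
1 ≤ 3 ≤ 3 (triangle on l)  ✓
L = 2 + 1 + 3 = 6 (even)  ✓

none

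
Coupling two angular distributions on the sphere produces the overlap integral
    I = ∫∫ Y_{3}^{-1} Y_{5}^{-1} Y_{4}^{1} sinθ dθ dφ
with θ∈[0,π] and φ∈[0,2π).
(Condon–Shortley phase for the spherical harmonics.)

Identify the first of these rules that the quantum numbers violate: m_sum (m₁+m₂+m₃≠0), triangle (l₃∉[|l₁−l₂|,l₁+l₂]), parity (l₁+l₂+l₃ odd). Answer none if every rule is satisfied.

Σmᵢ = -1  ✗
l₃∈[|l₁−l₂|,l₁+l₂]=[2,8], have l₃=4
Σlᵢ = 12 ⇒ even

m_sum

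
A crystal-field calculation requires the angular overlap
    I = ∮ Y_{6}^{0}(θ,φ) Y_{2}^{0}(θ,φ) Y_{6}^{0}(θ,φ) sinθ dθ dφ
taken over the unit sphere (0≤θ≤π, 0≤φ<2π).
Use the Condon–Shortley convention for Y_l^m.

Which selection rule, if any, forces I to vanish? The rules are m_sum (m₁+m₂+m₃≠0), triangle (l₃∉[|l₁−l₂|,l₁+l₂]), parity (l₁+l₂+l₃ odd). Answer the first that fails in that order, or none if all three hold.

none

m₁+m₂+m₃ = 0 + 0 + 0 = 0  ✓
triangle: |6−2|=4 ≤ l₃=6 ≤ 6+2=8  ✓
parity: l₁+l₂+l₃ = 14 is even  ✓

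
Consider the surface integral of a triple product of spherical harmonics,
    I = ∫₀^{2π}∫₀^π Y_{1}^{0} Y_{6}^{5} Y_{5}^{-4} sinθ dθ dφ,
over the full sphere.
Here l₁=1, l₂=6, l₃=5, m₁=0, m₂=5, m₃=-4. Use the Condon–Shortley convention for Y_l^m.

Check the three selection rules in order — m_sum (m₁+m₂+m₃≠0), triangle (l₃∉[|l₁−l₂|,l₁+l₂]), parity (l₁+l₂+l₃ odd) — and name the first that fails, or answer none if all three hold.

m_sum

Σmᵢ = 1  ✗
l₃∈[|l₁−l₂|,l₁+l₂]=[5,7], have l₃=5
Σlᵢ = 12 ⇒ even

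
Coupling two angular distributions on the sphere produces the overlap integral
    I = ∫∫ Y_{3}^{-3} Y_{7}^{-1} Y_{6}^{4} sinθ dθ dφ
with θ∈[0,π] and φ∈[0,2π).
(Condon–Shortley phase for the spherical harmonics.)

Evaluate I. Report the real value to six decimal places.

0.086279

Checks pass: Σm=0; 16 even; l₃=6∈[4,10].
(2·3+1)(2·7+1)(2·6+1) = 1365
Δ: 4! 2! 10! / 17! → 1/2042040
sum: t=1:−1/207360 t=2:+1/57600 t=3:−1/207360 = 1/129600
3j²(3 7 6; 0 0 0) = Δ·Π!·Σ² = 168/12155  (sign +1)
sum: t=4:+1/3870720 = 1/3870720
3j²(3 7 6; -3 -1 4) = Δ·Π!·Σ² = 675/136136  (sign +1)
combine: 4πI² = 1365·168/12155·675/136136 = 42525/454597
take √, sign +1: I = 0.08627877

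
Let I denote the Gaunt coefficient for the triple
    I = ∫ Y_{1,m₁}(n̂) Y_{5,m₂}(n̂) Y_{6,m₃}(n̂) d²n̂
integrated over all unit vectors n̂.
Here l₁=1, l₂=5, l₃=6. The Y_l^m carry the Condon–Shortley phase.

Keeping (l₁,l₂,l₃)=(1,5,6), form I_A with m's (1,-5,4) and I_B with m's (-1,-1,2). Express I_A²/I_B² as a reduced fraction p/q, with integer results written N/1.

Shared (l₁,l₂,l₃)=(1,5,6): N and (l;000)² cancel in I_A²/I_B².
A: Δ = 0!·2!·10!/13! = 1/858; Racah Σ t=0..0: t=0:+1/7257600 = 1/7257600; ⇒ 3j(1 5 6; 1 -5 4)² = 1/858, sgn +1
B: Δ = 0!·2!·10!/13! = 1/858; Racah Σ t=0..0: t=0:+1/34560 = 1/34560; ⇒ 3j(1 5 6; -1 -1 2)² = 14/429, sgn +1
I_A²/I_B² = (1/858)/(14/429) = 1/28

1/28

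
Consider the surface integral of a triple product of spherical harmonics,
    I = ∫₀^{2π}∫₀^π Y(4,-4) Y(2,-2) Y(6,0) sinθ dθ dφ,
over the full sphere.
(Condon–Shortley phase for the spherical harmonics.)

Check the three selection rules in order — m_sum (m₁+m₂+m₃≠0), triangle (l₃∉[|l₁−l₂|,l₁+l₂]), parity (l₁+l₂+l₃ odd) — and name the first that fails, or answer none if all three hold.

Σmᵢ = -6  ✗
l₃∈[|l₁−l₂|,l₁+l₂]=[2,6], have l₃=6
Σlᵢ = 12 ⇒ even

m_sum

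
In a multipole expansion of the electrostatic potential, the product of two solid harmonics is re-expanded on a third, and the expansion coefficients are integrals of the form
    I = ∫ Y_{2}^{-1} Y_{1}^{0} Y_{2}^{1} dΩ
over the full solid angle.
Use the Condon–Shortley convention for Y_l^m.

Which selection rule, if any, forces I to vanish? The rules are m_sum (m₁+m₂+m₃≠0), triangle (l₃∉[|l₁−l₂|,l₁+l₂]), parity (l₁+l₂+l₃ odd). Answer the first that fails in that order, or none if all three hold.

parity

azimuthal sum: -1 + 0 + 1 = 0  ✓
1 ≤ 2 ≤ 3 (triangle on l)  ✓
L = 2 + 1 + 2 = 5 (odd)  ✗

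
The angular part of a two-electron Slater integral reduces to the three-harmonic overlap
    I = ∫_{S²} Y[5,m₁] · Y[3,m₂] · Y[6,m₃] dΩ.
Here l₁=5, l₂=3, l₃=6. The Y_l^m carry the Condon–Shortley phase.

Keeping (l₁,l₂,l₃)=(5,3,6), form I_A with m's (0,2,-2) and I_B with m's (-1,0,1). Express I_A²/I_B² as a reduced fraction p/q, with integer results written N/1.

Same 5,3,6: normalisation and zero-m 3j drop out of the ratio.
A: Δ: 2! 8! 4! / 15! → 1/675675; sum: t=1:−1/13824 t=2:+1/8640 = 1/23040; 3j²(5 3 6; 0 2 -2) = Δ·Π!·Σ² = 2/429  (sign +1)
B: Δ: 2! 8! 4! / 15! → 1/675675; sum: t=0:+1/17280 t=1:−1/2880 t=2:+1/6912 = -1/6912; 3j²(5 3 6; -1 0 1) = Δ·Π!·Σ² = 5/429  (sign +1)
I_A²/I_B² = (2/429)/(5/429) = 2/5

2/5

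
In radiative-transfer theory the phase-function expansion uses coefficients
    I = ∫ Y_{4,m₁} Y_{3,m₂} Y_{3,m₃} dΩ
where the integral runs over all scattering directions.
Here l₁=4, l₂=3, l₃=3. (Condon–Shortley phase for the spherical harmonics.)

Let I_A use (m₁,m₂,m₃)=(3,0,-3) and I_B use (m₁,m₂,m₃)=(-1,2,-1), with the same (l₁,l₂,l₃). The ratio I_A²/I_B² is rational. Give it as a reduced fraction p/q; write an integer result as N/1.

Shared (l₁,l₂,l₃)=(4,3,3): N and (l;000)² cancel in I_A²/I_B².
A: Δ = 4!·4!·2!/11! = 1/34650; Racah Σ t=1..1: t=1:−1/288 = -1/288; ⇒ 3j(4 3 3; 3 0 -3)² = 1/22, sgn -1
B: Δ = 4!·4!·2!/11! = 1/34650; Racah Σ t=3..4: t=3:−1/48 t=4:+1/144 = -1/72; ⇒ 3j(4 3 3; -1 2 -1)² = 16/693, sgn -1
I_A²/I_B² = (1/22)/(16/693) = 63/32

63/32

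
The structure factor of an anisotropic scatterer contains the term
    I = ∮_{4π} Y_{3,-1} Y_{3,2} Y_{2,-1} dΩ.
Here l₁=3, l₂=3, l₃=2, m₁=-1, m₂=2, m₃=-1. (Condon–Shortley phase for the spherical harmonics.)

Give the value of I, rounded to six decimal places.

0.162868

m-sum 0 ✓  L=8 even ✓  0≤2≤6 ✓
Π(2lᵢ+1) = 7×7×5 = 245
triangle coeff Δ(3,3,2) = 1/3780
Σ_t [1,3]: t=1:−1/24 t=2:+1/4 t=3:−1/24 = 1/6
(3j)²=4/105 [(3 3 2; 0 0 0)], sign=+1
Σ_t [3,4]: t=3:−1/12 t=4:+1/48 = -1/16
(3j)²=1/28 [(3 3 2; -1 2 -1)], sign=+1
⇒ 4πI² = 1/3
I = (+1)√(1/3/(4π)) = 0.16286750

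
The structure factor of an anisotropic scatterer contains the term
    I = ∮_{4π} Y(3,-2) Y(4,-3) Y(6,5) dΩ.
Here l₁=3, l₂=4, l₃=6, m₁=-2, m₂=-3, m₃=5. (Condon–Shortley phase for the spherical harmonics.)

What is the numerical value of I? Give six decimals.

0.000000

l₁+l₂+l₃=13 is odd: 3j(l;000)=0 ⇒ I=0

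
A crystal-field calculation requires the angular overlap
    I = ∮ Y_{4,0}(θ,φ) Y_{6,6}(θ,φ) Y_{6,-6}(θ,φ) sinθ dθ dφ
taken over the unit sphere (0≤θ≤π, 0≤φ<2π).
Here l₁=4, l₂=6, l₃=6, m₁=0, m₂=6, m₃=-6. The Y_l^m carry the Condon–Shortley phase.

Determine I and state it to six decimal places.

0.149344

Rules hold: Σm=0, L=16 even, 2≤6≤10.
N = 9·13·13 = 1521
Δ = 4!·4!·8!/17! = 1/15315300
Racah Σ t=0..4: t=0:+1/829440 t=1:−1/25920 t=2:+1/9216 t=3:−1/25920 t=4:+1/829440 = 7/207360
⇒ 3j(4 6 6; 0 0 0)² = 28/2431, sgn +1
Racah Σ t=4..4: t=4:+1/23224320 = 1/23224320
⇒ 3j(4 6 6; 0 6 -6)² = 99/6188, sgn +1
4πI² = N·(3j₀)²·(3jₘ)² = 81/289
I = +1·√(0.280277/4π) = 0.14934430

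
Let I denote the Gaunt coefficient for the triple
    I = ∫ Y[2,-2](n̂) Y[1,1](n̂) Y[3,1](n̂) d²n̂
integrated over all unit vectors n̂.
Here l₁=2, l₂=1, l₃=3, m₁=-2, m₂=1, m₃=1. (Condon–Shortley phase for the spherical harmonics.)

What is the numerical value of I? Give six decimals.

-0.082589

m-sum 0 ✓  L=6 even ✓  1≤3≤3 ✓
Π(2lᵢ+1) = 5×3×7 = 105
triangle coeff Δ(2,1,3) = 1/105
Σ_t [0,0]: t=0:+1/4 = 1/4
(3j)²=3/35 [(2 1 3; 0 0 0)], sign=-1
Σ_t [0,0]: t=0:+1/48 = 1/48
(3j)²=1/105 [(2 1 3; -2 1 1)], sign=+1
⇒ 4πI² = 3/35
I = (-1)√(3/35/(4π)) = -0.08258890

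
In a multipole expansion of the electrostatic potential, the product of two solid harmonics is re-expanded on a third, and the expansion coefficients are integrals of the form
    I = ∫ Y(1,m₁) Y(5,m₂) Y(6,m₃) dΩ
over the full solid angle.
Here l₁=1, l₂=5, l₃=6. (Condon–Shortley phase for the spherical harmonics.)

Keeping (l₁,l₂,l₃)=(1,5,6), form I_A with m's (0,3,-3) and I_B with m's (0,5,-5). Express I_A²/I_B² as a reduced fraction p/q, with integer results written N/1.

27/11

Same 1,5,6: normalisation and zero-m 3j drop out of the ratio.
A: Δ: 0! 2! 10! / 13! → 1/858; sum: t=0:+1/80640 = 1/80640; 3j²(1 5 6; 0 3 -3) = Δ·Π!·Σ² = 9/286  (sign -1)
B: Δ: 0! 2! 10! / 13! → 1/858; sum: t=0:+1/3628800 = 1/3628800; 3j²(1 5 6; 0 5 -5) = Δ·Π!·Σ² = 1/78  (sign -1)
I_A²/I_B² = (9/286)/(1/78) = 27/11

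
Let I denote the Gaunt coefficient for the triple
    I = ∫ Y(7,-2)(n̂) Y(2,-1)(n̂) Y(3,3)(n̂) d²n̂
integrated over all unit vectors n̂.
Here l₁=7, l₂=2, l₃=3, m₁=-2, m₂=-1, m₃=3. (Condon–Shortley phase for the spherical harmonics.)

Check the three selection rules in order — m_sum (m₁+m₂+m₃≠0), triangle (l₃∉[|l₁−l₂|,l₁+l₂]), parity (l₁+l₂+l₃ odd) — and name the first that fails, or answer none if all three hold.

triangle

m₁+m₂+m₃ = -2 − 1 + 3 = 0  ✓
triangle: |7−2|=5 ≤ l₃=3 ≤ 7+2=9  ✗
parity: l₁+l₂+l₃ = 12 is even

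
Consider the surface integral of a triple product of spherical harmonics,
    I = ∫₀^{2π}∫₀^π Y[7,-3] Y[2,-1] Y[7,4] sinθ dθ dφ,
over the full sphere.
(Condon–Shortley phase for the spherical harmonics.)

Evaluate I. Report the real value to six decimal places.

Checks pass: Σm=0; 16 even; l₃=7∈[5,9].
(2·7+1)(2·2+1)(2·7+1) = 1125
Δ: 2! 12! 2! / 17! → 1/185640
sum: t=0:+1/2419200 t=1:−1/518400 t=2:+1/2419200 = -1/907200
3j²(7 2 7; 0 0 0) = Δ·Π!·Σ² = 56/3315  (sign +1)
sum: t=0:+1/14515200 t=1:−1/4354560 = -1/6220800
3j²(7 2 7; -3 -1 4) = Δ·Π!·Σ² = 77/4420  (sign +1)
combine: 4πI² = 1125·56/3315·77/4420 = 16170/48841
take √, sign +1: I = 0.16231468

0.162315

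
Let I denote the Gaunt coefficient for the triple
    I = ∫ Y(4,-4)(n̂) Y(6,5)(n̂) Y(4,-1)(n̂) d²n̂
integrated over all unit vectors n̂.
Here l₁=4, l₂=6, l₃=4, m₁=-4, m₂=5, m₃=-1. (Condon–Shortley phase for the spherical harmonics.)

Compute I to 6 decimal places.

m-sum 0 ✓  L=14 even ✓  2≤4≤10 ✓
Π(2lᵢ+1) = 9×13×9 = 1053
triangle coeff Δ(4,6,4) = 1/1261260
Σ_t [2,4]: t=2:+1/4608 t=3:−1/1296 t=4:+1/4608 = -7/20736
(3j)²=20/1287 [(4 6 4; 0 0 0)], sign=-1
Σ_t [6,6]: t=6:+1/172800 = 1/172800
(3j)²=2/65 [(4 6 4; -4 5 -1)], sign=-1
⇒ 4πI² = 72/143
I = (+1)√(72/143/(4π)) = 0.20016738

0.200167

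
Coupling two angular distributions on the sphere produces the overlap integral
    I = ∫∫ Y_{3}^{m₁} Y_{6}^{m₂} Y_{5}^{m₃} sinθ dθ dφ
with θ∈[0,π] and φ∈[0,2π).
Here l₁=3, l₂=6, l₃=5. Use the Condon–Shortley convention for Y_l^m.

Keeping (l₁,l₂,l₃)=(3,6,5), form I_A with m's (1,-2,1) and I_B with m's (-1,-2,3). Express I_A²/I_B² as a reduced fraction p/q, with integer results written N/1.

Same 3,6,5: normalisation and zero-m 3j drop out of the ratio.
A: Δ: 4! 2! 8! / 15! → 1/675675; sum: t=0:+1/27648 t=1:−1/4320 t=2:+1/11520 = -1/9216; 3j²(3 6 5; 1 -2 1) = Δ·Π!·Σ² = 2/143  (sign -1)
B: Δ: 4! 2! 8! / 15! → 1/675675; sum: t=2:+1/11520 t=3:−1/30240 t=4:+1/1935360 = 1/18432; 3j²(3 6 5; -1 -2 3) = Δ·Π!·Σ² = 7/429  (sign +1)
I_A²/I_B² = (2/143)/(7/429) = 6/7

6/7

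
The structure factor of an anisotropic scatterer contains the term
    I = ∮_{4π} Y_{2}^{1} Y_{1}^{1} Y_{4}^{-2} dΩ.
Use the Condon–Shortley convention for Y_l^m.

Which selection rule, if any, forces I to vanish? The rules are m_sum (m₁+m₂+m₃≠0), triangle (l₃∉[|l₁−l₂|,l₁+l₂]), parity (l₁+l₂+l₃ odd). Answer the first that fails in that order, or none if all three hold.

triangle

Σmᵢ = 0  ✓
l₃∈[|l₁−l₂|,l₁+l₂]=[1,3], have l₃=4  ✗
Σlᵢ = 7 ⇒ odd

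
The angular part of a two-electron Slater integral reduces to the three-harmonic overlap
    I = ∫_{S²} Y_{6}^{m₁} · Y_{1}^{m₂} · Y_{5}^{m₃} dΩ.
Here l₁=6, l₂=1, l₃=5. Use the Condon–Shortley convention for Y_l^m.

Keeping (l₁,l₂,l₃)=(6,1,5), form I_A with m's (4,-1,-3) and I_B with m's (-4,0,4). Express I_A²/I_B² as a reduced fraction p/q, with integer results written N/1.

9/4

Shared (l₁,l₂,l₃)=(6,1,5): N and (l;000)² cancel in I_A²/I_B².
A: Δ = 2!·10!·0!/13! = 1/858; Racah Σ t=0..0: t=0:+1/161280 = 1/161280; ⇒ 3j(6 1 5; 4 -1 -3)² = 15/286, sgn +1
B: Δ = 2!·10!·0!/13! = 1/858; Racah Σ t=1..1: t=1:−1/362880 = -1/362880; ⇒ 3j(6 1 5; -4 0 4)² = 10/429, sgn +1
I_A²/I_B² = (15/286)/(10/429) = 9/4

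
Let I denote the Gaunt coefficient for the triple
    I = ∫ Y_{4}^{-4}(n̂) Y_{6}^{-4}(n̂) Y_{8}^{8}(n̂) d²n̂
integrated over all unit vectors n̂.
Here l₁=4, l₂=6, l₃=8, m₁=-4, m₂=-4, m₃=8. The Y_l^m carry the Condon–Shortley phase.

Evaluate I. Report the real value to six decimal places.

m-sum 0 ✓  L=18 even ✓  2≤8≤10 ✓
Π(2lᵢ+1) = 9×13×17 = 1989
triangle coeff Δ(4,6,8) = 1/23279256
Σ_t [0,2]: t=0:+1/1658880 t=1:−1/518400 t=2:+1/1658880 = -1/1382400
(3j)²=504/46189 [(4 6 8; 0 0 0)], sign=-1
Σ_t [2,2]: t=2:+1/5225472000 = 1/5225472000
(3j)²=28/2907 [(4 6 8; -4 -4 8)], sign=+1
⇒ 4πI² = 14112/67507
I = (-1)√(14112/67507/(4π)) = -0.12897779

-0.128978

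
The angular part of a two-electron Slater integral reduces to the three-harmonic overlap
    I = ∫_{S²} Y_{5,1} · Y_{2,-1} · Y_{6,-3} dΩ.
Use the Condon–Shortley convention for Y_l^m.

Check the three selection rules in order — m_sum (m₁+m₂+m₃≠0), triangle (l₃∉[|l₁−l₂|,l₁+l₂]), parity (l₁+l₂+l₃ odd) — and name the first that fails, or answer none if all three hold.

azimuthal sum: 1 − 1 − 3 = -3  ✗
3 ≤ 6 ≤ 7 (triangle on l)
L = 5 + 2 + 6 = 13 (odd)

m_sum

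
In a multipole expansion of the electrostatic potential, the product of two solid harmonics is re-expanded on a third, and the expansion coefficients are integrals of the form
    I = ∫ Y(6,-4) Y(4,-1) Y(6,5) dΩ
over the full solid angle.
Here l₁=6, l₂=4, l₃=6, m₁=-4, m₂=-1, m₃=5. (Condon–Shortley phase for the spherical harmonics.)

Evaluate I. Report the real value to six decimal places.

m-sum 0 ✓  L=16 even ✓  2≤6≤10 ✓
Π(2lᵢ+1) = 13×9×13 = 1521
triangle coeff Δ(6,4,6) = 1/15315300
Σ_t [0,4]: t=0:+1/829440 t=1:−1/25920 t=2:+1/9216 t=3:−1/25920 t=4:+1/829440 = 7/207360
(3j)²=28/2431 [(6 4 6; 0 0 0)], sign=+1
Σ_t [2,3]: t=2:+1/967680 t=3:−1/725760 = -1/2903040
(3j)²=5/3094 [(6 4 6; -4 -1 5)], sign=+1
⇒ 4πI² = 90/3179
I = (+1)√(90/3179/(4π)) = 0.04746473

0.047465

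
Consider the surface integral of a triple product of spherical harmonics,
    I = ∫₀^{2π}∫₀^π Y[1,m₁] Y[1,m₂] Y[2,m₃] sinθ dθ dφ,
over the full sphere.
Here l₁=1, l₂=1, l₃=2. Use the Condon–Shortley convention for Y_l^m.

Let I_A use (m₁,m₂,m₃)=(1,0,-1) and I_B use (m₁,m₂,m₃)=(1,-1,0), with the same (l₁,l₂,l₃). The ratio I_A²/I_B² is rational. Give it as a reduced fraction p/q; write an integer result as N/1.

Shared (l₁,l₂,l₃)=(1,1,2): N and (l;000)² cancel in I_A²/I_B².
A: Δ = 0!·2!·2!/5! = 1/30; Racah Σ t=0..0: t=0:+1/2 = 1/2; ⇒ 3j(1 1 2; 1 0 -1)² = 1/10, sgn -1
B: Δ = 0!·2!·2!/5! = 1/30; Racah Σ t=0..0: t=0:+1/4 = 1/4; ⇒ 3j(1 1 2; 1 -1 0)² = 1/30, sgn +1
I_A²/I_B² = (1/10)/(1/30) = 3/1

3/1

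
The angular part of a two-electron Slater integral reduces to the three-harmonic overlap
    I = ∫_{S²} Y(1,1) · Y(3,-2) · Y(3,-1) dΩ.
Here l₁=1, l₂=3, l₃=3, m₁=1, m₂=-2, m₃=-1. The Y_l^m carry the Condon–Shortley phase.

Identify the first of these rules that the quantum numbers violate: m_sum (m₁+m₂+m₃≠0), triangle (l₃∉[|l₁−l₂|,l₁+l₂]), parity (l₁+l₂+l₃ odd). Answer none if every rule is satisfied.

azimuthal sum: 1 − 2 − 1 = -2  ✗
2 ≤ 3 ≤ 4 (triangle on l)
L = 1 + 3 + 3 = 7 (odd)

m_sum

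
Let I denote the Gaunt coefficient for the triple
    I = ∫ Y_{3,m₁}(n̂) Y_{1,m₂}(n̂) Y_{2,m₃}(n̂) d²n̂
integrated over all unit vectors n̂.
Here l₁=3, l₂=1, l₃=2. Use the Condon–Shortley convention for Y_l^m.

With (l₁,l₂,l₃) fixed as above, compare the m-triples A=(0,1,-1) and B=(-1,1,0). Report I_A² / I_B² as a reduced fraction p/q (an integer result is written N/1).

1/2

Shared (l₁,l₂,l₃)=(3,1,2): N and (l;000)² cancel in I_A²/I_B².
A: Δ = 2!·4!·0!/7! = 1/105; Racah Σ t=2..2: t=2:+1/12 = 1/12; ⇒ 3j(3 1 2; 0 1 -1)² = 1/35, sgn -1
B: Δ = 2!·4!·0!/7! = 1/105; Racah Σ t=2..2: t=2:+1/8 = 1/8; ⇒ 3j(3 1 2; -1 1 0)² = 2/35, sgn +1
I_A²/I_B² = (1/35)/(2/35) = 1/2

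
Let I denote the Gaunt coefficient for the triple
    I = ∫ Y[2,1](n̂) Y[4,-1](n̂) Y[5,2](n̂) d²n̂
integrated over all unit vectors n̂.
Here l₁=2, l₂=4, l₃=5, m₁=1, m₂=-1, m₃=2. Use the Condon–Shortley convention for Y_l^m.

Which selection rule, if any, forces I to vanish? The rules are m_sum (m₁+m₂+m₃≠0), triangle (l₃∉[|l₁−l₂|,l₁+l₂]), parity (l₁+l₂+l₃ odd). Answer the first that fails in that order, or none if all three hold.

m_sum

m₁+m₂+m₃ = 1 − 1 + 2 = 2  ✗
triangle: |2−4|=2 ≤ l₃=5 ≤ 2+4=6
parity: l₁+l₂+l₃ = 11 is odd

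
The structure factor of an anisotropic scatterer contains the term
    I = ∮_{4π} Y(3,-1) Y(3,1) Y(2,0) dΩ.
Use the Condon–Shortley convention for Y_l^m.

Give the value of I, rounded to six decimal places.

Rules hold: Σm=0, L=8 even, 0≤2≤6.
N = 7·7·5 = 245
Δ = 4!·2!·2!/9! = 1/3780
Racah Σ t=1..3: t=1:−1/24 t=2:+1/4 t=3:−1/24 = 1/6
⇒ 3j(3 3 2; 0 0 0)² = 4/105, sgn +1
Racah Σ t=2..4: t=2:+1/16 t=3:−1/6 t=4:+1/96 = -3/32
⇒ 3j(3 3 2; -1 1 0)² = 3/140, sgn -1
4πI² = N·(3j₀)²·(3jₘ)² = 1/5
I = -1·√(0.2/4π) = -0.12615663

-0.126157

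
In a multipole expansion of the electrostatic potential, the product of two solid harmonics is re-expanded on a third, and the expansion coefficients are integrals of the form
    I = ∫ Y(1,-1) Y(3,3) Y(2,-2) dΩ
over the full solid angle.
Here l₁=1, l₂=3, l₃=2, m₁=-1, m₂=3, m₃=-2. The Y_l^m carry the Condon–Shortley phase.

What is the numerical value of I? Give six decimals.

m-sum 0 ✓  L=6 even ✓  2≤2≤4 ✓
Π(2lᵢ+1) = 3×7×5 = 105
triangle coeff Δ(1,3,2) = 1/105
Σ_t [1,1]: t=1:−1/4 = -1/4
(3j)²=3/35 [(1 3 2; 0 0 0)], sign=-1
Σ_t [2,2]: t=2:+1/48 = 1/48
(3j)²=1/7 [(1 3 2; -1 3 -2)], sign=+1
⇒ 4πI² = 9/7
I = (-1)√(9/7/(4π)) = -0.31986543

-0.319865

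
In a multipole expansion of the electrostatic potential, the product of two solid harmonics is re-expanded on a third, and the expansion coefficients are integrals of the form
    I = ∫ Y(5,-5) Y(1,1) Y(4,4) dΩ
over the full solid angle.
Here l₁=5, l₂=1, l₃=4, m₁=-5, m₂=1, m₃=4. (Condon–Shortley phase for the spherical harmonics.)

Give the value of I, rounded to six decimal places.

Checks pass: Σm=0; 10 even; l₃=4∈[4,6].
(2·5+1)(2·1+1)(2·4+1) = 297
Δ: 2! 8! 0! / 11! → 1/495
sum: t=1:−1/576 = -1/576
3j²(5 1 4; 0 0 0) = Δ·Π!·Σ² = 5/99  (sign -1)
sum: t=2:+1/80640 = 1/80640
3j²(5 1 4; -5 1 4) = Δ·Π!·Σ² = 1/11  (sign +1)
combine: 4πI² = 297·5/99·1/11 = 15/11
take √, sign -1: I = -0.32941575

-0.329416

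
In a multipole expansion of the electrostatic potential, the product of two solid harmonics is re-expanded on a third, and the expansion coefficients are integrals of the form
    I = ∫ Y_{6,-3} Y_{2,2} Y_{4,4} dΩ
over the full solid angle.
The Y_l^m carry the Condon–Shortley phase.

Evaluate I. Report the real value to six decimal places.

0.000000

Σmᵢ = 3 ≠ 0, so the φ-integral vanishes; I = 0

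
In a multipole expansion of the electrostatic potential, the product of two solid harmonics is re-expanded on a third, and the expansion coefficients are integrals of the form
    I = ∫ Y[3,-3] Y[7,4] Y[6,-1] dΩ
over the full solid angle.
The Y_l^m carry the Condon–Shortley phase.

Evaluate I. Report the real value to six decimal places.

Checks pass: Σm=0; 16 even; l₃=6∈[4,10].
(2·3+1)(2·7+1)(2·6+1) = 1365
Δ: 4! 2! 10! / 17! → 1/2042040
sum: t=1:−1/207360 t=2:+1/57600 t=3:−1/207360 = 1/129600
3j²(3 7 6; 0 0 0) = Δ·Π!·Σ² = 168/12155  (sign +1)
sum: t=4:+1/1451520 = 1/1451520
3j²(3 7 6; -3 4 -1) = Δ·Π!·Σ² = 75/3094  (sign -1)
combine: 4πI² = 1365·168/12155·75/3094 = 18900/41327
take √, sign -1: I = -0.19076954

-0.190770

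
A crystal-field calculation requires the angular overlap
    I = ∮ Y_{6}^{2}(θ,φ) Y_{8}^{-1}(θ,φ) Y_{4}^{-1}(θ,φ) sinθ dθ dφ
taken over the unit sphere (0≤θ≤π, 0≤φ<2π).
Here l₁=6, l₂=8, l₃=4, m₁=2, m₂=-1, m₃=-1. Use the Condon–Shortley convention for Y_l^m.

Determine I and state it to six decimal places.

0.051191

Rules hold: Σm=0, L=18 even, 2≤4≤14.
N = 13·17·9 = 1989
Δ = 10!·2!·6!/19! = 1/23279256
Racah Σ t=4..6: t=4:+1/1658880 t=5:−1/518400 t=6:+1/1658880 = -1/1382400
⇒ 3j(6 8 4; 0 0 0)² = 504/46189, sgn -1
Racah Σ t=2..4: t=2:+1/19353600 t=3:−1/1451520 t=4:+1/1244160 = 29/174182400
⇒ 3j(6 8 4; 2 -1 -1)² = 841/554268, sgn -1
4πI² = N·(3j₀)²·(3jₘ)² = 317898/9653501
I = +1·√(0.0329309/4π) = 0.05119135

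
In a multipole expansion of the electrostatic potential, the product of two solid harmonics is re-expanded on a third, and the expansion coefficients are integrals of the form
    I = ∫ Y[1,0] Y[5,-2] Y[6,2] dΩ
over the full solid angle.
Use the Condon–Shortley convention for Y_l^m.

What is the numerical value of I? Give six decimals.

0.231133

Checks pass: Σm=0; 12 even; l₃=6∈[4,6].
(2·1+1)(2·5+1)(2·6+1) = 429
Δ: 0! 2! 10! / 13! → 1/858
sum: t=0:+1/14400 = 1/14400
3j²(1 5 6; 0 0 0) = Δ·Π!·Σ² = 6/143  (sign +1)
sum: t=0:+1/30240 = 1/30240
3j²(1 5 6; 0 -2 2) = Δ·Π!·Σ² = 16/429  (sign +1)
combine: 4πI² = 429·6/143·16/429 = 96/143
take √, sign +1: I = 0.23113338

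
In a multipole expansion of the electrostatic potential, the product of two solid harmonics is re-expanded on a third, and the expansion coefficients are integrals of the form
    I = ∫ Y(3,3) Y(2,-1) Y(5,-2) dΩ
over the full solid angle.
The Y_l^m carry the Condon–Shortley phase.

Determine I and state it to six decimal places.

Rules hold: Σm=0, L=10 even, 1≤5≤5.
N = 7·5·11 = 385
Δ = 0!·6!·4!/11! = 1/2310
Racah Σ t=0..0: t=0:+1/144 = 1/144
⇒ 3j(3 2 5; 0 0 0)² = 10/231, sgn -1
Racah Σ t=0..0: t=0:+1/4320 = 1/4320
⇒ 3j(3 2 5; 3 -1 -2)² = 1/330, sgn -1
4πI² = N·(3j₀)²·(3jₘ)² = 5/99
I = +1·√(0.0505051/4π) = 0.06339609

0.063396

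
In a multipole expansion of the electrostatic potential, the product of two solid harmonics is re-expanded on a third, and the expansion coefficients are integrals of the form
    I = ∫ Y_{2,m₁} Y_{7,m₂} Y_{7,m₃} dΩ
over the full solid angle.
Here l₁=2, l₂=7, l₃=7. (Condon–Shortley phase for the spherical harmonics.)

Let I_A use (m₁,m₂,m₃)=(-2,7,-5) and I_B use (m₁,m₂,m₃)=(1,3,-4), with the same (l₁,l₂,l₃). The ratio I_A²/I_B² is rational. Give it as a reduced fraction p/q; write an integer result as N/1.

Same 2,7,7: normalisation and zero-m 3j drop out of the ratio.
A: Δ: 2! 2! 12! / 17! → 1/185640; sum: t=2:+1/1916006400 = 1/1916006400; 3j²(2 7 7; -2 7 -5) = Δ·Π!·Σ² = 1/340  (sign +1)
B: Δ: 2! 2! 12! / 17! → 1/185640; sum: t=0:+1/14515200 t=1:−1/4354560 = -1/6220800; 3j²(2 7 7; 1 3 -4) = Δ·Π!·Σ² = 77/4420  (sign +1)
I_A²/I_B² = (1/340)/(77/4420) = 13/77

13/77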